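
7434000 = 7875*944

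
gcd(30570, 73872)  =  6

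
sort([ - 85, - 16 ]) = [- 85, - 16 ]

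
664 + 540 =1204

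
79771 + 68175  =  147946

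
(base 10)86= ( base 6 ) 222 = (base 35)2G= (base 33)2k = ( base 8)126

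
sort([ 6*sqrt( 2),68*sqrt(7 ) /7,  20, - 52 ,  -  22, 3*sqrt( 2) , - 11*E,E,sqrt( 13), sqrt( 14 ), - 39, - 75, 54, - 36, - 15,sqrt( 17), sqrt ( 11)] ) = [-75, - 52, - 39, - 36,- 11 * E, - 22,-15,E, sqrt( 11), sqrt( 13), sqrt( 14), sqrt ( 17),  3 * sqrt(2),6*sqrt( 2),20,68*sqrt( 7 )/7, 54] 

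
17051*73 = 1244723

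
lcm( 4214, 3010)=21070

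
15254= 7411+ 7843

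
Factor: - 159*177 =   -  3^2*53^1*59^1 = -28143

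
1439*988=1421732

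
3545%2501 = 1044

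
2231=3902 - 1671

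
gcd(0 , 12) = 12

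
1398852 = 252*5551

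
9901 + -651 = 9250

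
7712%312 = 224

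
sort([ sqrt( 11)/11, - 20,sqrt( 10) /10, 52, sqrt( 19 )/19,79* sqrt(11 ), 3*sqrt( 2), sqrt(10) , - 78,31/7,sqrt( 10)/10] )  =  [ - 78, - 20,sqrt( 19)/19, sqrt(11) /11, sqrt (10 )/10, sqrt(10 )/10, sqrt( 10), 3*sqrt( 2) , 31/7,  52, 79*sqrt(11) ]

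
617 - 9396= - 8779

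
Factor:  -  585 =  - 3^2*5^1*13^1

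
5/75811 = 5/75811 = 0.00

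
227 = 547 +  - 320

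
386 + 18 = 404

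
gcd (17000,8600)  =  200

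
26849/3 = 8949 + 2/3 = 8949.67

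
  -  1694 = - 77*22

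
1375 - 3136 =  - 1761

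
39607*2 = 79214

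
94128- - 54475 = 148603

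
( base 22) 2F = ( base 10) 59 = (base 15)3e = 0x3b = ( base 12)4B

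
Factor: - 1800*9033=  - 2^3*3^3*5^2*3011^1=- 16259400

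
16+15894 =15910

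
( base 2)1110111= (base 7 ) 230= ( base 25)4j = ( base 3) 11102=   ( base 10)119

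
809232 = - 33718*(-24 ) 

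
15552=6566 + 8986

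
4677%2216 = 245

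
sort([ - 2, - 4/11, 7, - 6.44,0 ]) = [ - 6.44, - 2, - 4/11, 0,7 ]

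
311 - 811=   -  500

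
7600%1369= 755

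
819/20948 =819/20948 = 0.04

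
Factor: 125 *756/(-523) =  - 94500/523 = - 2^2*3^3*5^3*7^1 *523^ ( - 1 ) 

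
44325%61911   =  44325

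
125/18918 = 125/18918=0.01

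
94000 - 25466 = 68534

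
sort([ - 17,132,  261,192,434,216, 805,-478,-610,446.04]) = [-610 , - 478, - 17, 132, 192, 216, 261,  434, 446.04,805 ] 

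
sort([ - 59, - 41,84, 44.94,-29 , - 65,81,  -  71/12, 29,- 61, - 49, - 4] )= [ - 65,- 61,- 59,  -  49,- 41, - 29, - 71/12 , - 4,  29, 44.94, 81, 84]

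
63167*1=63167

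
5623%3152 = 2471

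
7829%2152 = 1373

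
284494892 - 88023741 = 196471151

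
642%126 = 12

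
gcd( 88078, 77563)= 1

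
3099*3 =9297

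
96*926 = 88896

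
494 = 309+185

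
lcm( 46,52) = 1196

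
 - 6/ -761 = 6/761 = 0.01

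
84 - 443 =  - 359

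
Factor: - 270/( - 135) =2 = 2^1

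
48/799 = 48/799 = 0.06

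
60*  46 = 2760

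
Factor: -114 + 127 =13=13^1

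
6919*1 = 6919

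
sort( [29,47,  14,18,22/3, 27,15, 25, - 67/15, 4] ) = [  -  67/15, 4,  22/3,14,15,  18,25,27,29,47]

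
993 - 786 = 207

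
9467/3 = 3155 + 2/3 =3155.67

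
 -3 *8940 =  -26820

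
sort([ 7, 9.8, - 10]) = [ - 10, 7, 9.8]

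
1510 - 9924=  - 8414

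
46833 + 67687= 114520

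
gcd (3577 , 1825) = 73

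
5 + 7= 12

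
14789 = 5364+9425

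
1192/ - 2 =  - 596/1 = -  596.00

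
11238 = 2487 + 8751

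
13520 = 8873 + 4647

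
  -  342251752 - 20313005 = -362564757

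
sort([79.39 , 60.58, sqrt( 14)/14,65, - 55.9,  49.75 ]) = [ - 55.9 , sqrt( 14 ) /14,49.75, 60.58, 65, 79.39]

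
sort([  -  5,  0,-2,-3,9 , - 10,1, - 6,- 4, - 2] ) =[ - 10,-6, - 5, - 4,-3, - 2 ,  -  2, 0, 1,9 ]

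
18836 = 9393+9443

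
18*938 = 16884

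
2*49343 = 98686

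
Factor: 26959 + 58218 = 85177 = 19^1*4483^1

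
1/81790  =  1/81790 = 0.00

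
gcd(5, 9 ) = 1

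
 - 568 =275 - 843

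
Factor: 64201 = 19^1*31^1*109^1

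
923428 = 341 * 2708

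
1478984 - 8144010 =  - 6665026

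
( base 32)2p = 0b1011001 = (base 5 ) 324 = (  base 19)4D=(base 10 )89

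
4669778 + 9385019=14054797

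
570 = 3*190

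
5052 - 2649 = 2403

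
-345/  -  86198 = 345/86198  =  0.00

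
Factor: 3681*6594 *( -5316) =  - 2^3 * 3^4*7^1*157^1*409^1*443^1= - 129032684424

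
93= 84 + 9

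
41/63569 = 41/63569= 0.00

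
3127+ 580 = 3707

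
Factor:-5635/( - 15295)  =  7^1*19^( - 1 ) = 7/19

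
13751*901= 12389651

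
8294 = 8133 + 161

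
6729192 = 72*93461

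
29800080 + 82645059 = 112445139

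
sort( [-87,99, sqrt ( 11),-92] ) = [ - 92, -87,sqrt(11),99]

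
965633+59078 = 1024711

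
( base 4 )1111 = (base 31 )2n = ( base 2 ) 1010101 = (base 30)2P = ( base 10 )85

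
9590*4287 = 41112330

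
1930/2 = 965 = 965.00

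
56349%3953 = 1007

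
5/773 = 5/773 = 0.01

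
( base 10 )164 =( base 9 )202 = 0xA4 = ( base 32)54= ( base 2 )10100100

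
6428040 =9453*680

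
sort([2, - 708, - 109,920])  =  [ - 708,-109,  2,920]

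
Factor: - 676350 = -2^1*3^4*5^2*167^1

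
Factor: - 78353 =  - 11^1*17^1*419^1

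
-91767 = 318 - 92085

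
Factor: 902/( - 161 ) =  - 2^1*7^( - 1)*11^1*23^( - 1 ) * 41^1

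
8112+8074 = 16186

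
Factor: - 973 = -7^1*139^1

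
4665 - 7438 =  - 2773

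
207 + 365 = 572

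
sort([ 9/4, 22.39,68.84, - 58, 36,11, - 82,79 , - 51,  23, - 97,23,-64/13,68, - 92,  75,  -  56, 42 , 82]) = [ - 97,-92, -82, - 58, - 56, - 51, - 64/13,9/4,11,  22.39,23  ,  23,36, 42,68,68.84,75, 79,82] 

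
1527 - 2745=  - 1218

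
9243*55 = 508365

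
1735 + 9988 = 11723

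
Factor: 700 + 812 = 2^3 * 3^3 * 7^1  =  1512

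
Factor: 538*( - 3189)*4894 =-2^2*  3^1 * 269^1*1063^1*2447^1 = -  8396547708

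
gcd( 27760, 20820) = 6940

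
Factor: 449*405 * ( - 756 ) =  - 2^2*3^7*5^1*7^1*449^1 = - 137474820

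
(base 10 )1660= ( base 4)121330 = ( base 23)334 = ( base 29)1S7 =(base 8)3174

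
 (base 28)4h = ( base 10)129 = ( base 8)201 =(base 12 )a9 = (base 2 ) 10000001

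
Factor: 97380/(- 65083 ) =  - 2^2*3^2*5^1 * 37^( - 1 )*541^1*1759^( - 1)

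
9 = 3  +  6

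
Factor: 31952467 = 499^1*64033^1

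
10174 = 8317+1857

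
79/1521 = 79/1521 = 0.05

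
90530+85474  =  176004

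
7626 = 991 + 6635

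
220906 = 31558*7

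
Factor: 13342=2^1*7^1*953^1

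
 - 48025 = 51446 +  - 99471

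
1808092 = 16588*109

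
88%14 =4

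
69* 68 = 4692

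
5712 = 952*6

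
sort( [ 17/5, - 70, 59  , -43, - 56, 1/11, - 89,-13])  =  [ - 89, - 70, - 56, - 43,-13, 1/11,17/5, 59 ] 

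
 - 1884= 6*( - 314 ) 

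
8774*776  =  6808624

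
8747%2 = 1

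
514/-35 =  - 514/35 =- 14.69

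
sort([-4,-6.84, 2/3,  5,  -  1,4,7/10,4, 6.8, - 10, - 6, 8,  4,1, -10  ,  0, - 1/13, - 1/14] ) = [ - 10, - 10, - 6.84,-6,-4, - 1, - 1/13, - 1/14,0, 2/3,7/10, 1,4,4,4,5, 6.8, 8] 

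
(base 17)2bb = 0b1100001000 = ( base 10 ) 776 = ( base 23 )1AH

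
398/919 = 398/919 = 0.43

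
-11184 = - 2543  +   - 8641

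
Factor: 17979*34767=625075893 = 3^3*13^1*461^1*3863^1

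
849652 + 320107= 1169759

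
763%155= 143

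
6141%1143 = 426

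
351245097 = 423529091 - 72283994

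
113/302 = 113/302=0.37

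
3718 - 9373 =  - 5655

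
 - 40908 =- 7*5844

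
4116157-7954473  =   - 3838316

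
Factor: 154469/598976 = 22067/85568 = 2^(  -  6 )*7^(  -  1)*191^(-1 )*22067^1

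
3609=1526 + 2083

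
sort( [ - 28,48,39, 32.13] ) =[ - 28,  32.13,39,48]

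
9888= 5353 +4535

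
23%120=23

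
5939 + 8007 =13946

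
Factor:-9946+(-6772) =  - 16718 = - 2^1*13^1  *  643^1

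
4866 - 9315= -4449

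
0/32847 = 0 = 0.00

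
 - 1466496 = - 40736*36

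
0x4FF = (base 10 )1279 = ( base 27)1ka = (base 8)2377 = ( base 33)15p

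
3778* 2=7556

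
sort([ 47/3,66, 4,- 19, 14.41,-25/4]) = [ - 19, - 25/4, 4, 14.41,47/3,66]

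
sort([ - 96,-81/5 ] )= [ - 96,-81/5]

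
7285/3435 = 1457/687 = 2.12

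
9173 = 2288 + 6885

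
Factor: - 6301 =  - 6301^1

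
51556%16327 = 2575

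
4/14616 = 1/3654 = 0.00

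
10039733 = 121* 82973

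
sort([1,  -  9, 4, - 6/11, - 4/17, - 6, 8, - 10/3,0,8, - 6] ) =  [ - 9, - 6, - 6, - 10/3, - 6/11, - 4/17,0,1,4,8, 8]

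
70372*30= 2111160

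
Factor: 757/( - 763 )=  -7^(-1)*109^( - 1 )*757^1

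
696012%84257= 21956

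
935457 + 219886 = 1155343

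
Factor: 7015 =5^1*23^1*61^1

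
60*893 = 53580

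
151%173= 151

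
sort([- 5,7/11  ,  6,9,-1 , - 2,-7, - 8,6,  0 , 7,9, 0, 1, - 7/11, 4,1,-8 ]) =[-8, - 8,-7,-5, - 2,-1, - 7/11 , 0,0,  7/11,1, 1,4,6, 6,7,9,9] 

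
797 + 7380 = 8177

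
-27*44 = -1188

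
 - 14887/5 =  - 2978 + 3/5 =-2977.40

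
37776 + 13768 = 51544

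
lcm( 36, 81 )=324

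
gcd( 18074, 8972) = 2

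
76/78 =38/39 =0.97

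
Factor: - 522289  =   - 522289^1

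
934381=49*19069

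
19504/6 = 3250 + 2/3 = 3250.67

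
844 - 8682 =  - 7838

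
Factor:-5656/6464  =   - 7/8 = -2^( - 3)*7^1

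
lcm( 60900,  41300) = 3593100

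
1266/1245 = 1+7/415  =  1.02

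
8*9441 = 75528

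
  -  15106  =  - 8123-6983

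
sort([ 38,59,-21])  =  [ - 21,38, 59]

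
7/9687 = 7/9687=   0.00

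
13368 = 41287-27919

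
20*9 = 180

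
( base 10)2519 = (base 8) 4727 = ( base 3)10110022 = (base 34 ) 263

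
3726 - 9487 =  - 5761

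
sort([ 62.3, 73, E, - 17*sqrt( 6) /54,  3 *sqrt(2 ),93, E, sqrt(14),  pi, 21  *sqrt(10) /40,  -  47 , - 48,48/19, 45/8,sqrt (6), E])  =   [-48 , - 47, - 17*sqrt( 6 ) /54,21*sqrt( 10)/40,  sqrt (6), 48/19,E , E,E, pi,sqrt( 14),  3*sqrt(2), 45/8, 62.3,  73,93 ] 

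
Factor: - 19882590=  - 2^1*3^1*5^1*7^1 * 13^1*7283^1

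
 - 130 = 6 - 136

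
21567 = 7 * 3081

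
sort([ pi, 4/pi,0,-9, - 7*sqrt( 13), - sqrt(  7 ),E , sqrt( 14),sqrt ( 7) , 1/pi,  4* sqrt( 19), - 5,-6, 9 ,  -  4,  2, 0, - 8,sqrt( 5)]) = [ - 7 * sqrt( 13),  -  9, - 8, - 6 , - 5,-4,-sqrt(7 ), 0, 0,1/pi, 4/pi,2, sqrt(5 ) , sqrt( 7 ),E,pi,sqrt( 14), 9, 4*sqrt(19)] 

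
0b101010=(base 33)19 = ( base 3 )1120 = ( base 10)42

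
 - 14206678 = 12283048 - 26489726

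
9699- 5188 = 4511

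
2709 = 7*387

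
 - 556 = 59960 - 60516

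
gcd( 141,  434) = 1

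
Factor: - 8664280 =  - 2^3*5^1*216607^1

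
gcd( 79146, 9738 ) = 18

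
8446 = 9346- 900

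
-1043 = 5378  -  6421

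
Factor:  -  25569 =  - 3^3*947^1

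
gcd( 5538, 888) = 6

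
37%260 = 37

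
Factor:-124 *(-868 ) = 2^4 * 7^1*31^2 = 107632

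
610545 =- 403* ( - 1515)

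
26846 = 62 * 433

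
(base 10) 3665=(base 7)13454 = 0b111001010001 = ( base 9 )5022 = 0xE51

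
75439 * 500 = 37719500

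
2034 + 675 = 2709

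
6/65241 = 2/21747 = 0.00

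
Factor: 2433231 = 3^2*37^1*7307^1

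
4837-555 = 4282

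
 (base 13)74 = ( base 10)95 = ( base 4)1133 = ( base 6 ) 235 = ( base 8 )137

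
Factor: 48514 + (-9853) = 3^1*7^2*263^1 = 38661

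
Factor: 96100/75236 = 5^2* 7^(-1 )*31^2 * 2687^(-1 ) = 24025/18809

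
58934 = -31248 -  - 90182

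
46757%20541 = 5675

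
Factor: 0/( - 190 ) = 0^1 = 0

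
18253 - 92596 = -74343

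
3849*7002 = 26950698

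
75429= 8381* 9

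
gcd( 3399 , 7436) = 11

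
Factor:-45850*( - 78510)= 3599683500 = 2^2*3^1*5^3*7^1*131^1 * 2617^1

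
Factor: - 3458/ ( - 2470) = 7/5 =5^( - 1 )*7^1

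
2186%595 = 401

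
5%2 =1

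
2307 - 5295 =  - 2988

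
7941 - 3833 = 4108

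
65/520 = 1/8 = 0.12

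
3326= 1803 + 1523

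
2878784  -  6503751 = - 3624967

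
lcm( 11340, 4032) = 181440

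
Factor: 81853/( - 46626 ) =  - 2^( - 1) * 3^( - 1)*19^( - 1)*409^ ( - 1 ) * 81853^1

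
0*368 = 0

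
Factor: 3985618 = 2^1*7^1*13^1*61^1 * 359^1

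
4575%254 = 3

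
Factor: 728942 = 2^1 *364471^1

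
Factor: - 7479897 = - 3^1 * 31^1*80429^1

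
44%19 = 6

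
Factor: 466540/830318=2^1*5^1*23327^1* 415159^( - 1 ) = 233270/415159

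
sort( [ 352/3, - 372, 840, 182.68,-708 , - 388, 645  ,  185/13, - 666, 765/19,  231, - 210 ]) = [ - 708, - 666,  -  388, - 372, - 210,  185/13,765/19, 352/3, 182.68, 231, 645,840]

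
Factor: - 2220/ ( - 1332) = 3^( - 1 )*5^1 = 5/3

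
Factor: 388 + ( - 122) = 266 = 2^1*7^1*19^1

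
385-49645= - 49260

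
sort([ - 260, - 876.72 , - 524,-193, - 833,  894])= [ - 876.72, -833, - 524, - 260, - 193,894] 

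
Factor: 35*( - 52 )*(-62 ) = 2^3  *  5^1*7^1*13^1 * 31^1 = 112840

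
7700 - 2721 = 4979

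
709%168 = 37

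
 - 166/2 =-83 =- 83.00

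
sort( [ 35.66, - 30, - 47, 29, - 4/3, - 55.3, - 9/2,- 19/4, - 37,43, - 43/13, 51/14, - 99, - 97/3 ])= [ - 99, - 55.3  ,  -  47, - 37, - 97/3, - 30, - 19/4, - 9/2, - 43/13, - 4/3,51/14,29,35.66,43 ] 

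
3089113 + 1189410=4278523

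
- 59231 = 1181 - 60412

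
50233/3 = 16744 + 1/3 = 16744.33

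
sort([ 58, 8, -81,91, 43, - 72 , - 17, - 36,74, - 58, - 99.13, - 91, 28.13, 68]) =[-99.13, - 91, - 81, - 72,-58, - 36, - 17,8, 28.13, 43,58,68,74,91]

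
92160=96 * 960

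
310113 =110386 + 199727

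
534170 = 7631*70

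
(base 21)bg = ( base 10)247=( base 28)8N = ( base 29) 8f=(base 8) 367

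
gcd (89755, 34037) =1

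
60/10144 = 15/2536 = 0.01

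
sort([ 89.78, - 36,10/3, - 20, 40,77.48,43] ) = [-36, - 20,10/3,40,43,  77.48,89.78 ] 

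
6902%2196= 314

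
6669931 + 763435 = 7433366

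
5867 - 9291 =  - 3424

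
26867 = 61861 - 34994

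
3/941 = 3/941 = 0.00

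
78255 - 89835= - 11580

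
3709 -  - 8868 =12577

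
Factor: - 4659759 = - 3^2*13^1*39827^1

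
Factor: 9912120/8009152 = 1239015/1001144 = 2^( - 3)*3^1  *  5^1*23^ ( - 1 )*5441^( - 1 ) *82601^1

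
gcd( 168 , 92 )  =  4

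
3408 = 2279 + 1129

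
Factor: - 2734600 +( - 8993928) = - 2^4 *7^1* 23^1*29^1*157^1 = -  11728528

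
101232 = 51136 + 50096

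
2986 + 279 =3265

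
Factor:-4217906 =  - 2^1*7^1*11^1*61^1*449^1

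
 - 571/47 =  - 13 + 40/47 = - 12.15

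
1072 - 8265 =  - 7193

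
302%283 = 19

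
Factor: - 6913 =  - 31^1*223^1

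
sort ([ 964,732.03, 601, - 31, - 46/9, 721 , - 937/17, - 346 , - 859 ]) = [-859, - 346, - 937/17 , - 31 , - 46/9,601,721,732.03,964 ]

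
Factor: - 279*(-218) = 2^1 * 3^2*31^1*109^1 = 60822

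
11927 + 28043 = 39970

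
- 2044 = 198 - 2242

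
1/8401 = 1/8401 = 0.00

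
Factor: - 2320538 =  - 2^1*11^2*43^1*223^1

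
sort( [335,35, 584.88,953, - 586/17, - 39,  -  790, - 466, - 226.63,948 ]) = [ - 790,-466,-226.63, - 39, - 586/17 , 35,335, 584.88,  948, 953 ]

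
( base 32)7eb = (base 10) 7627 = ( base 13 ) 3619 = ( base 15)23D7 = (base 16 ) 1dcb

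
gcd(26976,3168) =96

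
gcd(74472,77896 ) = 856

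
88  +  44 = 132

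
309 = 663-354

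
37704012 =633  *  59564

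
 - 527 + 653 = 126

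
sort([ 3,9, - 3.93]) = [ - 3.93, 3  ,  9]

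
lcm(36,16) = 144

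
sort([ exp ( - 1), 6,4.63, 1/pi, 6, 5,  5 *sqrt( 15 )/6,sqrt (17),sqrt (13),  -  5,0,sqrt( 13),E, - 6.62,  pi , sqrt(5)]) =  [ -6.62,-5, 0, 1/pi, exp( - 1),sqrt(5),E , pi, 5*sqrt (15 )/6,sqrt( 13), sqrt( 13),sqrt ( 17 ),4.63,5, 6,6] 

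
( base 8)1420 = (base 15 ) 374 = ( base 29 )r1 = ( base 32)og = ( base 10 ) 784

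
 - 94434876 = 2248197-96683073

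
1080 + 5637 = 6717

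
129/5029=129/5029 = 0.03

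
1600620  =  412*3885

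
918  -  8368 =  - 7450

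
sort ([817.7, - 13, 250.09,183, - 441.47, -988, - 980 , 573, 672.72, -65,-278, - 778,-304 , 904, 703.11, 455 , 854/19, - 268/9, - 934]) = [-988,-980, - 934, - 778, - 441.47, - 304,  -  278 ,-65, - 268/9, - 13, 854/19, 183,  250.09, 455,573,672.72 , 703.11,817.7, 904 ]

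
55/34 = 1 + 21/34  =  1.62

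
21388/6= 3564+2/3 = 3564.67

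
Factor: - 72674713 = - 53^1*349^1*3929^1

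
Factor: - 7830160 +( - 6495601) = - 109^1*167^1*787^1=- 14325761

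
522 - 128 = 394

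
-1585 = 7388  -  8973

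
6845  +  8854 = 15699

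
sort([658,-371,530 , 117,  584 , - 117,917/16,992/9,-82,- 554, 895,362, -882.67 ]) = [ - 882.67, - 554, -371, - 117, - 82,917/16,992/9,117, 362,530, 584,658, 895 ]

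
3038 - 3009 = 29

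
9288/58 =160  +  4/29 = 160.14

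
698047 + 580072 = 1278119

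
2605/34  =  2605/34=76.62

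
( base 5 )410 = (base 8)151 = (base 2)1101001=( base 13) 81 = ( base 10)105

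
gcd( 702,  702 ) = 702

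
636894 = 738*863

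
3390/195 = 17+5/13 = 17.38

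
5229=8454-3225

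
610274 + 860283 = 1470557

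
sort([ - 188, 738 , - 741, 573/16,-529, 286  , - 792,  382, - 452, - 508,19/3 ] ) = [ - 792,-741, - 529, -508, - 452 , - 188,19/3,573/16,286, 382,738]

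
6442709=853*7553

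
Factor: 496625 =5^3 * 29^1 * 137^1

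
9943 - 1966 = 7977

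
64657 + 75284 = 139941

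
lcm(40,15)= 120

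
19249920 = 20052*960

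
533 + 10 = 543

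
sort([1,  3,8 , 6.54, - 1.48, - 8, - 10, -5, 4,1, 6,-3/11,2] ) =[ - 10,-8,-5,  -  1.48, -3/11,1,  1,2, 3,4,6,6.54,8]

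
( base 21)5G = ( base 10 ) 121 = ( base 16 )79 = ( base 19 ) 67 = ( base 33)3m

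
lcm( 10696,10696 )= 10696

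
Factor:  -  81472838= - 2^1*40736419^1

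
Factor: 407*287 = 116809 = 7^1*11^1*37^1*41^1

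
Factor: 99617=7^2*19^1*107^1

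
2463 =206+2257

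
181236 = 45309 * 4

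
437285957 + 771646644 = 1208932601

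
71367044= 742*96182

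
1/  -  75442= - 1 + 75441/75442= -0.00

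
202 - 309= - 107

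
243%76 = 15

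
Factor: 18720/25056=65/87 =3^ ( - 1)*5^1*13^1 * 29^ ( - 1)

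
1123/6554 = 1123/6554 = 0.17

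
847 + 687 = 1534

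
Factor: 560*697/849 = 390320/849 = 2^4*3^( - 1)  *  5^1*7^1* 17^1*41^1  *  283^( - 1 ) 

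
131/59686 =131/59686 =0.00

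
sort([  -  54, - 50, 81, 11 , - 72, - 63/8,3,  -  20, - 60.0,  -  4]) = [ -72,  -  60.0,-54, - 50,  -  20, - 63/8,- 4,3,11, 81 ]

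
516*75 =38700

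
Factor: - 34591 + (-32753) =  - 2^4*3^1*23^1*61^1 = - 67344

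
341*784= 267344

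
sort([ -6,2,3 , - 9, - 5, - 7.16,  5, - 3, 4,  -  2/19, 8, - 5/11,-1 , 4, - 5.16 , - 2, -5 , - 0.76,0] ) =[-9, -7.16,  -  6, - 5.16 , - 5, - 5,-3, - 2, - 1, - 0.76,- 5/11, -2/19,0,  2,3,  4,  4,5, 8 ]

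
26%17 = 9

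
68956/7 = 68956/7 = 9850.86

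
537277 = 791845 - 254568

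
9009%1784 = 89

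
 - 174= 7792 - 7966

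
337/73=4 + 45/73 =4.62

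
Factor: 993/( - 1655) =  - 3^1*5^( - 1) = - 3/5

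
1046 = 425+621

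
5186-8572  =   - 3386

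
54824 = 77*712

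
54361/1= 54361 = 54361.00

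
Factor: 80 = 2^4* 5^1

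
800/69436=200/17359=0.01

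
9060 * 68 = 616080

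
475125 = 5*95025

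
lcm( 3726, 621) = 3726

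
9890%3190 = 320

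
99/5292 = 11/588 = 0.02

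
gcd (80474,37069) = 1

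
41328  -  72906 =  - 31578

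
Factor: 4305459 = 3^1* 83^1*17291^1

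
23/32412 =23/32412 =0.00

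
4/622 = 2/311 = 0.01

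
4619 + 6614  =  11233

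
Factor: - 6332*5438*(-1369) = 2^3*37^2*1583^1*2719^1 = 47139346504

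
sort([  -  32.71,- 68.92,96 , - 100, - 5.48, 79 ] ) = [ - 100, - 68.92,  -  32.71,  -  5.48, 79,96 ]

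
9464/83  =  9464/83 = 114.02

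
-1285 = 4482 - 5767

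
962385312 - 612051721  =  350333591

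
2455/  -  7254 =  - 2455/7254 = - 0.34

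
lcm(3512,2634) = 10536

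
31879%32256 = 31879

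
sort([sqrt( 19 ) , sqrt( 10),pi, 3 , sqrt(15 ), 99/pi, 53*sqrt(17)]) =[ 3,pi, sqrt(10),sqrt ( 15),sqrt (19 ), 99/pi,53*sqrt( 17) ] 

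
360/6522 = 60/1087 = 0.06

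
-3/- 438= 1/146= 0.01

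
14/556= 7/278 = 0.03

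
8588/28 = 2147/7  =  306.71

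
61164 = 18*3398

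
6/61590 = 1/10265 = 0.00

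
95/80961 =95/80961 = 0.00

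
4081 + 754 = 4835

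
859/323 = 2+213/323 =2.66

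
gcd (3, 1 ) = 1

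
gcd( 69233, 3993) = 1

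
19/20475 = 19/20475 = 0.00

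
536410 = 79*6790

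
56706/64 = 28353/32 = 886.03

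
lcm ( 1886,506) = 20746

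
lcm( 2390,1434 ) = 7170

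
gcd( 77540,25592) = 4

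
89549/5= 17909+4/5=17909.80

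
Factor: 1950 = 2^1*3^1*5^2*13^1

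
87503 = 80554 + 6949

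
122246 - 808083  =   - 685837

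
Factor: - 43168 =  - 2^5 * 19^1*71^1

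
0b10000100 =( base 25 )57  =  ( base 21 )66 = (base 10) 132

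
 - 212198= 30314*( - 7 )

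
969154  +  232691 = 1201845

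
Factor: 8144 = 2^4*509^1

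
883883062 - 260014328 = 623868734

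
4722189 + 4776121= 9498310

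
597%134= 61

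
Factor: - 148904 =  -  2^3*7^1*2659^1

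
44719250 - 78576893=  - 33857643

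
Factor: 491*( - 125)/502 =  - 2^(-1)*5^3*251^(-1)*491^1  =  - 61375/502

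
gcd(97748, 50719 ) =1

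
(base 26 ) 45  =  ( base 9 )131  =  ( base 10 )109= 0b1101101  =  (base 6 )301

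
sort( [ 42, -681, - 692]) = [-692,- 681,42]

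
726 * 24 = 17424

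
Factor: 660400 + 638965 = 5^1 *31^1 * 83^1*101^1 = 1299365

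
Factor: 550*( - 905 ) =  - 2^1 * 5^3*11^1*181^1=-497750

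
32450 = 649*50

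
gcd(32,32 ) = 32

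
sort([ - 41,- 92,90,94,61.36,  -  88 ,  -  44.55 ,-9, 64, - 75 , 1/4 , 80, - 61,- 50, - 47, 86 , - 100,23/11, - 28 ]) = [ - 100, - 92, - 88 , - 75, - 61, - 50,  -  47, - 44.55, - 41, - 28,-9,1/4,23/11,61.36, 64,80, 86,  90, 94]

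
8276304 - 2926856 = 5349448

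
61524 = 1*61524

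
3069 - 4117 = -1048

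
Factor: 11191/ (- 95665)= - 31/265 = - 5^( - 1 )*31^1*53^ (-1 ) 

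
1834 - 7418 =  - 5584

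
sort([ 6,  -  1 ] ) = [ - 1,6]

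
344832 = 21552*16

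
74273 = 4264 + 70009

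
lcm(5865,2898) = 246330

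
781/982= 781/982 =0.80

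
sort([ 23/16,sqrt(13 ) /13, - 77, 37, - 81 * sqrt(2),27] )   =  [-81 *sqrt(2 ), - 77, sqrt(13 )/13,23/16,27,37]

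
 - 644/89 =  - 644/89= -  7.24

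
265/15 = 17+ 2/3 = 17.67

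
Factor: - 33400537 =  - 19^1*1757923^1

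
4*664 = 2656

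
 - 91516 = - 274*334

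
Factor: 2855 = 5^1*571^1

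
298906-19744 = 279162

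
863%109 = 100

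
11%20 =11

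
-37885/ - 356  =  37885/356 = 106.42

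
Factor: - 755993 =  - 7^1*107999^1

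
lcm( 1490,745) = 1490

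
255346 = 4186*61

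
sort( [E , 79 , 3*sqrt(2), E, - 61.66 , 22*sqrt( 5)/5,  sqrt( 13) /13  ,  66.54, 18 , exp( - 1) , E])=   [ - 61.66,sqrt( 13)/13,  exp( - 1 ) , E , E , E, 3*sqrt( 2), 22*sqrt(5 )/5, 18, 66.54, 79]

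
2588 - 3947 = -1359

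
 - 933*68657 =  - 64056981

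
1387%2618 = 1387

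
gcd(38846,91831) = 1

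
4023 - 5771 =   -  1748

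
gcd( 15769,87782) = 1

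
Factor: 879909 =3^1*19^1*43^1 * 359^1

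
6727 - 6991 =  - 264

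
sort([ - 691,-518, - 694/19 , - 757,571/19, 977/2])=[ - 757, - 691,-518  , - 694/19, 571/19,977/2]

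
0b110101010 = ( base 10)426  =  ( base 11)358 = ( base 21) K6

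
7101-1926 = 5175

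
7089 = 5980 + 1109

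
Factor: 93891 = 3^1*7^1*  17^1 * 263^1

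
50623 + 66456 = 117079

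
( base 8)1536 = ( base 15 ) 3C7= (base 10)862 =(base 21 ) 1k1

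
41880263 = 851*49213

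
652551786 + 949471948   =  1602023734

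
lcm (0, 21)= 0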